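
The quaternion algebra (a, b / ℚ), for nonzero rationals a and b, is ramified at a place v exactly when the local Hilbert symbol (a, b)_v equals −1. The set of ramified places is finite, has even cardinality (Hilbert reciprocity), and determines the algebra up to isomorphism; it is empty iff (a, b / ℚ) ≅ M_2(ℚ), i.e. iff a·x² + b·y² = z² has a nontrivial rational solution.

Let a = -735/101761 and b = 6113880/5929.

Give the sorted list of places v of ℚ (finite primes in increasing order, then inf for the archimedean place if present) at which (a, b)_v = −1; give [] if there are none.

[5, 37]

Mod squares: a ≡ -15, b ≡ 18870. Check v ∈ {∞, 2, 3, 5, 7, 11, 17, 29, 37}.
v=∞: -15 < 0 and 18870 > 0  ⇒  (a,b)_∞ = +1.
v=29: a=29^-2·(≡27), b=29^0·(≡1) mod 29; (27|29)=-1, (1|29)=+1; (−1)^{-2·0·14}·(-1)^0·(+1)^-2 = +1.
v=2: v_2(a)=0, v_2(b)=3; units ≡ 1, 3 (mod 8); ε·ε+αω+βω = 0·1+0·1+3·0 ≡ 0  ⇒  (a,b)_2 = +1.
v=17: a=17^0·(≡4), b=17^1·(≡3) mod 17; (4|17)=+1, (3|17)=-1; (−1)^{0·1·8}·(+1)^1·(-1)^0 = +1.
v=7: a=7^2·(≡3), b=7^-2·(≡5) mod 7; (3|7)=-1, (5|7)=-1; (−1)^{2·-2·3}·(-1)^-2·(-1)^2 = +1.
v=11: a=11^-2·(≡7), b=11^-2·(≡5) mod 11; (7|11)=-1, (5|11)=+1; (−1)^{-2·-2·5}·(-1)^-2·(+1)^-2 = +1.
v=5: a=5^1·(≡3), b=5^1·(≡4) mod 5; (3|5)=-1, (4|5)=+1; (−1)^{1·1·2}·(-1)^1·(+1)^1 = -1.
v=37: a=37^0·(≡24), b=37^1·(≡8) mod 37; (24|37)=-1, (8|37)=-1; (−1)^{0·1·18}·(-1)^1·(-1)^0 = -1.
v=3: a=3^1·(≡1), b=3^5·(≡2) mod 3; (1|3)=+1, (2|3)=-1; (−1)^{1·5·1}·(+1)^5·(-1)^1 = +1.
|Ram(-15, 18870)| = 2, even; anisotropic at {5, 37}.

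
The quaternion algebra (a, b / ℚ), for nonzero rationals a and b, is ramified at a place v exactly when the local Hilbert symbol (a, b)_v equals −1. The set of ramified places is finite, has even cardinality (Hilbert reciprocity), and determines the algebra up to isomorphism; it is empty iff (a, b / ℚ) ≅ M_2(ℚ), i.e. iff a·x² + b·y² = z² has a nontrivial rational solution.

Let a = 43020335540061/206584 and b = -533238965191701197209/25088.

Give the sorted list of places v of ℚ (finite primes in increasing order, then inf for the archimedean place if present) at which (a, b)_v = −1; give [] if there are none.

[29, 31]

(a, b) ≡ (6388294, -2) mod (ℚ^×)²; places V = {2, 3, 7, 11, 17, 19, 23, 29, 31, 37, ∞}.
(a,b)_∞: sgn(6388294)=+, sgn(-2)=−, so +1.
(a,b)_23: α=2, u≡14; β=2, v≡20 (mod 23); (14|23)=-1, (20|23)=-1; sign (−1)^0·-1^2·-1^2 = +1.
(a,b)_11: α=3, u≡5; β=6, v≡1 (mod 11); (5|11)=+1, (1|11)=+1; sign (−1)^0·+1^6·+1^3 = +1.
(a,b)_2: α=-3, β=-9; u≡3, v≡7 (mod 8); ε(u)ε(v)=1·1, αω(v)=-3·0, βω(u)=-9·1; sum ≡ 0  ⇒  +1.
(a,b)_31: α=-1, u≡6; β=0, v≡3 (mod 31); (6|31)=-1, (3|31)=-1; sign (−1)^0·-1^0·-1^-1 = -1.
(a,b)_29: α=1, u≡21; β=2, v≡3 (mod 29); (21|29)=-1, (3|29)=-1; sign (−1)^0·-1^2·-1^1 = -1.
(a,b)_19: α=1, u≡12; β=2, v≡9 (mod 19); (12|19)=-1, (9|19)=+1; sign (−1)^0·-1^2·+1^1 = +1.
(a,b)_7: α=-2, u≡6; β=-2, v≡3 (mod 7); (6|7)=-1, (3|7)=-1; sign (−1)^0·-1^-2·-1^-2 = +1.
(a,b)_3: α=4, u≡1; β=0, v≡1 (mod 3); (1|3)=+1, (1|3)=+1; sign (−1)^0·+1^0·+1^4 = +1.
(a,b)_17: α=-1, u≡7; β=0, v≡15 (mod 17); (7|17)=-1, (15|17)=+1; sign (−1)^0·-1^0·+1^-1 = +1.
(a,b)_37: α=2, u≡18; β=4, v≡23 (mod 37); (18|37)=-1, (23|37)=-1; sign (−1)^0·-1^4·-1^2 = +1.
(6388294, -2 / ℚ) ramifies at {29, 31}: a division algebra.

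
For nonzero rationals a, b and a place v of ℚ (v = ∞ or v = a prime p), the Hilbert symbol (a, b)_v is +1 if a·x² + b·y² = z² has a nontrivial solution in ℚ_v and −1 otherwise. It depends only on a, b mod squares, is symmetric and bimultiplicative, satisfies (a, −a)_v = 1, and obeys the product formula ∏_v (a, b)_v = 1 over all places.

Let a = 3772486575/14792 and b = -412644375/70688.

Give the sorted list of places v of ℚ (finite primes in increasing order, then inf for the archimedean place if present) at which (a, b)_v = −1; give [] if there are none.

[3, 11]

(a, b) ≡ (277134, -16302) mod (ℚ^×)²; places V = {2, 3, 5, 11, 13, 17, 19, 43, 47, ∞}.
(a,b)_2: α=-3, β=-5; u≡7, v≡1 (mod 8); ε(u)ε(v)=1·0, αω(v)=-3·0, βω(u)=-5·0; sum ≡ 0  ⇒  +1.
(a,b)_3: α=3, u≡2; β=5, v≡2 (mod 3); (2|3)=-1, (2|3)=-1; sign (−1)^1·-1^5·-1^3 = -1.
(a,b)_5: α=2, u≡4; β=4, v≡3 (mod 5); (4|5)=+1, (3|5)=-1; sign (−1)^0·+1^4·-1^2 = +1.
(a,b)_47: α=0, u≡26; β=-2, v≡8 (mod 47); (26|47)=-1, (8|47)=+1; sign (−1)^0·-1^-2·+1^0 = +1.
(a,b)_13: α=1, u≡8; β=1, v≡8 (mod 13); (8|13)=-1, (8|13)=-1; sign (−1)^0·-1^1·-1^1 = +1.
(a,b)_43: α=-2, u≡5; β=0, v≡41 (mod 43); (5|43)=-1, (41|43)=+1; sign (−1)^0·-1^0·+1^-2 = +1.
(a,b)_19: α=1, u≡12; β=1, v≡9 (mod 19); (12|19)=-1, (9|19)=+1; sign (−1)^1·-1^1·+1^1 = +1.
(a,b)_11: α=3, u≡4; β=1, v≡5 (mod 11); (4|11)=+1, (5|11)=+1; sign (−1)^1·+1^1·+1^3 = -1.
(a,b)_∞: sgn(277134)=+, sgn(-16302)=−, so +1.
(a,b)_17: α=1, u≡15; β=0, v≡4 (mod 17); (15|17)=+1, (4|17)=+1; sign (−1)^0·+1^0·+1^1 = +1.
|Ram(277134, -16302)| = 2, even; anisotropic at {3, 11}.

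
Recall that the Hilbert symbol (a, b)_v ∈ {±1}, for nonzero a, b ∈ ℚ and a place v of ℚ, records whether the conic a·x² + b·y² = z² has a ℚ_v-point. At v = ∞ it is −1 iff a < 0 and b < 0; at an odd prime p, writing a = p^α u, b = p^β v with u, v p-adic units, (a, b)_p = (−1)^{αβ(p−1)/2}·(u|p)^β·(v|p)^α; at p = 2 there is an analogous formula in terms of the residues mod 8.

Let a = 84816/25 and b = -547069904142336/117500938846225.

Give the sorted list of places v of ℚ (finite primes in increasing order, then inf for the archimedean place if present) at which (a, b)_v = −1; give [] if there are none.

Mod squares: a ≡ 589, b ≡ -565471. Check v ∈ {∞, 2, 3, 5, 11, 17, 19, 23, 29, 31, 37, 41}.
v=5: a=5^-2·(≡1), b=5^-2·(≡1) mod 5; (1|5)=+1, (1|5)=+1; (−1)^{-2·-2·2}·(+1)^-2·(+1)^-2 = +1.
v=2: v_2(a)=4, v_2(b)=14; units ≡ 5, 1 (mod 8); ε·ε+αω+βω = 0·0+4·0+14·1 ≡ 0  ⇒  (a,b)_2 = +1.
v=23: a=23^0·(≡19), b=23^-2·(≡20) mod 23; (19|23)=-1, (20|23)=-1; (−1)^{0·-2·11}·(-1)^-2·(-1)^0 = +1.
v=17: a=17^0·(≡11), b=17^1·(≡11) mod 17; (11|17)=-1, (11|17)=-1; (−1)^{0·1·8}·(-1)^1·(-1)^0 = -1.
v=3: a=3^2·(≡1), b=3^10·(≡2) mod 3; (1|3)=+1, (2|3)=-1; (−1)^{2·10·1}·(+1)^10·(-1)^2 = +1.
v=19: a=19^1·(≡3), b=19^-2·(≡16) mod 19; (3|19)=-1, (16|19)=+1; (−1)^{1·-2·9}·(-1)^-2·(+1)^1 = +1.
v=37: a=37^0·(≡36), b=37^1·(≡5) mod 37; (36|37)=+1, (5|37)=-1; (−1)^{0·1·18}·(+1)^1·(-1)^0 = +1.
v=31: a=31^1·(≡9), b=31^1·(≡1) mod 31; (9|31)=+1, (1|31)=+1; (−1)^{1·1·15}·(+1)^1·(+1)^1 = -1.
v=29: a=29^0·(≡24), b=29^1·(≡15) mod 29; (24|29)=+1, (15|29)=-1; (−1)^{0·1·14}·(+1)^1·(-1)^0 = +1.
v=11: a=11^0·(≡2), b=11^-4·(≡8) mod 11; (2|11)=-1, (8|11)=-1; (−1)^{0·-4·5}·(-1)^-4·(-1)^0 = +1.
v=∞: 589 > 0 and -565471 < 0  ⇒  (a,b)_∞ = +1.
v=41: a=41^0·(≡29), b=41^-2·(≡10) mod 41; (29|41)=-1, (10|41)=+1; (−1)^{0·-2·20}·(-1)^-2·(+1)^0 = +1.
Ram(589, -565471) = {17, 31}; no ℚ_17-point on the conic.

[17, 31]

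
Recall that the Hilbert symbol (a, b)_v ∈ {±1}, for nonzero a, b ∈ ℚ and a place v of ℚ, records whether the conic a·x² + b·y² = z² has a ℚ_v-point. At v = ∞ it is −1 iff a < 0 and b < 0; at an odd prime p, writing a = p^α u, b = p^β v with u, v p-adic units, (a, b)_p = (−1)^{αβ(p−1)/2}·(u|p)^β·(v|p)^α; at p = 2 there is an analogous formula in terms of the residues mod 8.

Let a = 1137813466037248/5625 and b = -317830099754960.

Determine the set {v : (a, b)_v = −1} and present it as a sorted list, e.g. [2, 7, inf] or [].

Mod squares: a ≡ 1108927, b ≡ -219965. Check v ∈ {∞, 2, 3, 5, 7, 11, 13, 17, 29, 37, 41, 43}.
v=37: a=37^1·(≡26), b=37^1·(≡30) mod 37; (26|37)=+1, (30|37)=+1; (−1)^{1·1·18}·(+1)^1·(+1)^1 = +1.
v=2: v_2(a)=10, v_2(b)=4; units ≡ 7, 3 (mod 8); ε·ε+αω+βω = 1·1+10·1+4·0 ≡ 1  ⇒  (a,b)_2 = -1.
v=13: a=13^2·(≡4), b=13^2·(≡8) mod 13; (4|13)=+1, (8|13)=-1; (−1)^{2·2·6}·(+1)^2·(-1)^2 = +1.
v=41: a=41^1·(≡34), b=41^1·(≡27) mod 41; (34|41)=-1, (27|41)=-1; (−1)^{1·1·20}·(-1)^1·(-1)^1 = +1.
v=43: a=43^1·(≡7), b=43^2·(≡4) mod 43; (7|43)=-1, (4|43)=+1; (−1)^{1·2·21}·(-1)^2·(+1)^1 = +1.
v=3: a=3^-2·(≡1), b=3^0·(≡1) mod 3; (1|3)=+1, (1|3)=+1; (−1)^{-2·0·1}·(+1)^0·(+1)^-2 = +1.
v=5: a=5^-4·(≡2), b=5^1·(≡3) mod 5; (2|5)=-1, (3|5)=-1; (−1)^{-4·1·2}·(-1)^1·(-1)^-4 = -1.
v=7: a=7^2·(≡1), b=7^0·(≡5) mod 7; (1|7)=+1, (5|7)=-1; (−1)^{2·0·3}·(+1)^0·(-1)^2 = +1.
v=∞: 1108927 > 0 and -219965 < 0  ⇒  (a,b)_∞ = +1.
v=17: a=17^1·(≡1), b=17^2·(≡8) mod 17; (1|17)=+1, (8|17)=+1; (−1)^{1·2·8}·(+1)^2·(+1)^1 = +1.
v=29: a=29^0·(≡9), b=29^1·(≡28) mod 29; (9|29)=+1, (28|29)=+1; (−1)^{0·1·14}·(+1)^1·(+1)^0 = +1.
v=11: a=11^2·(≡8), b=11^0·(≡10) mod 11; (8|11)=-1, (10|11)=-1; (−1)^{2·0·5}·(-1)^0·(-1)^2 = +1.
(1108927, -219965 / ℚ) ramifies at {2, 5}: a division algebra.

[2, 5]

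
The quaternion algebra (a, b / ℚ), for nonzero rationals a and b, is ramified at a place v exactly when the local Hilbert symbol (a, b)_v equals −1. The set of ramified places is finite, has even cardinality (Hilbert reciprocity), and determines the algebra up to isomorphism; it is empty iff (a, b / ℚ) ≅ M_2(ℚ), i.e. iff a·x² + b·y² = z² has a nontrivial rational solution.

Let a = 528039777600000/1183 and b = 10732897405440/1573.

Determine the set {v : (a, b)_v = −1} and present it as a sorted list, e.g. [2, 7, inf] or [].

(a, b) ≡ (4830, 20930) mod (ℚ^×)²; places V = {2, 3, 5, 7, 11, 13, 23, ∞}.
(a,b)_23: α=1, u≡6; β=1, v≡3 (mod 23); (6|23)=+1, (3|23)=+1; sign (−1)^1·+1^1·+1^1 = -1.
(a,b)_7: α=-1, u≡1; β=3, v≡2 (mod 7); (1|7)=+1, (2|7)=+1; sign (−1)^1·+1^3·+1^-1 = -1.
(a,b)_11: α=0, u≡1; β=-2, v≡6 (mod 11); (1|11)=+1, (6|11)=-1; sign (−1)^0·+1^-2·-1^0 = +1.
(a,b)_∞: sgn(4830)=+, sgn(20930)=+, so +1.
(a,b)_2: α=9, β=9; u≡7, v≡1 (mod 8); ε(u)ε(v)=1·0, αω(v)=9·0, βω(u)=9·0; sum ≡ 0  ⇒  +1.
(a,b)_13: α=-2, u≡6; β=-1, v≡7 (mod 13); (6|13)=-1, (7|13)=-1; sign (−1)^0·-1^-1·-1^-2 = -1.
(a,b)_3: α=15, u≡2; β=12, v≡2 (mod 3); (2|3)=-1, (2|3)=-1; sign (−1)^0·-1^12·-1^15 = -1.
(a,b)_5: α=5, u≡4; β=1, v≡1 (mod 5); (4|5)=+1, (1|5)=+1; sign (−1)^0·+1^1·+1^5 = +1.
Ram(4830, 20930) = {3, 7, 13, 23}; no ℚ_3-point on the conic.

[3, 7, 13, 23]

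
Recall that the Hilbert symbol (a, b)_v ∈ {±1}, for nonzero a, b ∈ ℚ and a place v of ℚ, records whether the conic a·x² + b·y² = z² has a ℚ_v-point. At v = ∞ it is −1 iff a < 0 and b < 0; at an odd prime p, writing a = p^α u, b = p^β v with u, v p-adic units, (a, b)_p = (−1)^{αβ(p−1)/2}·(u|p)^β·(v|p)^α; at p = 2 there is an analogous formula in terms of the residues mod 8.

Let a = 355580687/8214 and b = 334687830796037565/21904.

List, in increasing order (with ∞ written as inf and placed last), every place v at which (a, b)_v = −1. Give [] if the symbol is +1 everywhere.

Mod squares: a ≡ 8778, b ≡ 85. Check v ∈ {∞, 2, 3, 5, 7, 11, 17, 19, 29, 37}.
v=29: a=29^2·(≡23), b=29^4·(≡19) mod 29; (23|29)=+1, (19|29)=-1; (−1)^{2·4·14}·(+1)^4·(-1)^2 = +1.
v=∞: 8778 > 0 and 85 > 0  ⇒  (a,b)_∞ = +1.
v=17: a=17^2·(≡14), b=17^3·(≡3) mod 17; (14|17)=-1, (3|17)=-1; (−1)^{2·3·8}·(-1)^3·(-1)^2 = -1.
v=7: a=7^1·(≡4), b=7^2·(≡4) mod 7; (4|7)=+1, (4|7)=+1; (−1)^{1·2·3}·(+1)^2·(+1)^1 = +1.
v=11: a=11^1·(≡6), b=11^2·(≡7) mod 11; (6|11)=-1, (7|11)=-1; (−1)^{1·2·5}·(-1)^2·(-1)^1 = -1.
v=2: v_2(a)=-1, v_2(b)=-4; units ≡ 5, 5 (mod 8); ε·ε+αω+βω = 0·0+-1·1+-4·1 ≡ 1  ⇒  (a,b)_2 = -1.
v=5: a=5^0·(≡3), b=5^1·(≡2) mod 5; (3|5)=-1, (2|5)=-1; (−1)^{0·1·2}·(-1)^1·(-1)^0 = -1.
v=3: a=3^-1·(≡1), b=3^2·(≡1) mod 3; (1|3)=+1, (1|3)=+1; (−1)^{-1·2·1}·(+1)^2·(+1)^-1 = +1.
v=19: a=19^1·(≡16), b=19^2·(≡17) mod 19; (16|19)=+1, (17|19)=+1; (−1)^{1·2·9}·(+1)^2·(+1)^1 = +1.
v=37: a=37^-2·(≡36), b=37^-2·(≡25) mod 37; (36|37)=+1, (25|37)=+1; (−1)^{-2·-2·18}·(+1)^-2·(+1)^-2 = +1.
(8778, 85 / ℚ) ramifies at {2, 5, 11, 17}: a division algebra.

[2, 5, 11, 17]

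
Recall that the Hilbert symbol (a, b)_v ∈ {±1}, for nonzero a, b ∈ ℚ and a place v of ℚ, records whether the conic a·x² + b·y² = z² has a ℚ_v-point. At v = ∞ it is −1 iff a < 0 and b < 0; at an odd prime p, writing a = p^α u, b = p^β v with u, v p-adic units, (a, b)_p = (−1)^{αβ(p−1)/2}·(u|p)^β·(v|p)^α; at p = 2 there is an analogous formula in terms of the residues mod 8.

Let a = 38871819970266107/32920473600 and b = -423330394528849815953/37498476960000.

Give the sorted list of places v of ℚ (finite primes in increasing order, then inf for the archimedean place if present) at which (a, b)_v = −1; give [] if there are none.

Mod squares: a ≡ 1643, b ≡ -31217. Check v ∈ {∞, 2, 3, 5, 7, 11, 17, 19, 31, 37, 53}.
v=11: a=11^2·(≡9), b=11^4·(≡3) mod 11; (9|11)=+1, (3|11)=+1; (−1)^{2·4·5}·(+1)^4·(+1)^2 = +1.
v=5: a=5^-2·(≡3), b=5^-4·(≡2) mod 5; (3|5)=-1, (2|5)=-1; (−1)^{-2·-4·2}·(-1)^-4·(-1)^-2 = +1.
v=17: a=17^2·(≡5), b=17^0·(≡10) mod 17; (5|17)=-1, (10|17)=-1; (−1)^{2·0·8}·(-1)^0·(-1)^2 = +1.
v=19: a=19^2·(≡1), b=19^3·(≡12) mod 19; (1|19)=+1, (12|19)=-1; (−1)^{2·3·9}·(+1)^3·(-1)^2 = +1.
v=37: a=37^4·(≡17), b=37^6·(≡9) mod 37; (17|37)=-1, (9|37)=+1; (−1)^{4·6·18}·(-1)^6·(+1)^4 = +1.
v=∞: 1643 > 0 and -31217 < 0  ⇒  (a,b)_∞ = +1.
v=53: a=53^1·(≡39), b=53^1·(≡28) mod 53; (39|53)=-1, (28|53)=+1; (−1)^{1·1·26}·(-1)^1·(+1)^1 = -1.
v=3: a=3^-8·(≡2), b=3^-14·(≡1) mod 3; (2|3)=-1, (1|3)=+1; (−1)^{-8·-14·1}·(-1)^-14·(+1)^-8 = +1.
v=31: a=31^1·(≡27), b=31^1·(≡19) mod 31; (27|31)=-1, (19|31)=+1; (−1)^{1·1·15}·(-1)^1·(+1)^1 = +1.
v=2: v_2(a)=-12, v_2(b)=-8; units ≡ 3, 7 (mod 8); ε·ε+αω+βω = 1·1+-12·0+-8·1 ≡ 1  ⇒  (a,b)_2 = -1.
v=7: a=7^-2·(≡6), b=7^-2·(≡3) mod 7; (6|7)=-1, (3|7)=-1; (−1)^{-2·-2·3}·(-1)^-2·(-1)^-2 = +1.
Ram(1643, -31217) = {2, 53}; no ℚ_2-point on the conic.

[2, 53]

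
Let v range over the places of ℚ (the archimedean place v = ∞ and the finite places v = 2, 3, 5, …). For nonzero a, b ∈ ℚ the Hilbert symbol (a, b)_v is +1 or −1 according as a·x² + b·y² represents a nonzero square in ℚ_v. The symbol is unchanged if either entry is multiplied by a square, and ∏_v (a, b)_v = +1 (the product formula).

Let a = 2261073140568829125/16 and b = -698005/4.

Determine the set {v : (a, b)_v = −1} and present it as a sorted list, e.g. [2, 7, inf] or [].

[5, 11]

(a, b) ≡ (11165, -14245) mod (ℚ^×)²; places V = {2, 3, 5, 7, 11, 29, 37, ∞}.
(a,b)_∞: sgn(11165)=+, sgn(-14245)=−, so +1.
(a,b)_11: α=3, u≡4; β=1, v≡1 (mod 11); (4|11)=+1, (1|11)=+1; sign (−1)^1·+1^1·+1^3 = -1.
(a,b)_37: α=4, u≡7; β=1, v≡29 (mod 37); (7|37)=+1, (29|37)=-1; sign (−1)^0·+1^1·-1^4 = +1.
(a,b)_3: α=6, u≡2; β=0, v≡2 (mod 3); (2|3)=-1, (2|3)=-1; sign (−1)^0·-1^0·-1^6 = +1.
(a,b)_7: α=3, u≡6; β=3, v≡4 (mod 7); (6|7)=-1, (4|7)=+1; sign (−1)^1·-1^3·+1^3 = +1.
(a,b)_5: α=3, u≡3; β=1, v≡1 (mod 5); (3|5)=-1, (1|5)=+1; sign (−1)^0·-1^1·+1^3 = -1.
(a,b)_2: α=-4, β=-2; u≡5, v≡3 (mod 8); ε(u)ε(v)=0·1, αω(v)=-4·1, βω(u)=-2·1; sum ≡ 0  ⇒  +1.
(a,b)_29: α=1, u≡26; β=0, v≡28 (mod 29); (26|29)=-1, (28|29)=+1; sign (−1)^0·-1^0·+1^1 = +1.
Ram(11165, -14245) = {5, 11}; no ℚ_5-point on the conic.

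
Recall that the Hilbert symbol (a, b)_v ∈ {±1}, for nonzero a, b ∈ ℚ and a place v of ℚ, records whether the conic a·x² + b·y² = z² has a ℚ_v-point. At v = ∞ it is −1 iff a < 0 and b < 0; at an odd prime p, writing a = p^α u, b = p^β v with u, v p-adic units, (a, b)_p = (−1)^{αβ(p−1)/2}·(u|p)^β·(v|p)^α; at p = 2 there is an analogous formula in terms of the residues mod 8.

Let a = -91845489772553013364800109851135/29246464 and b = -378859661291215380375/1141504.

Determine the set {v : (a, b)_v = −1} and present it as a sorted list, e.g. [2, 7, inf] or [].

[11, 13, 19, inf]

(a, b) ≡ (-3135, -1365) mod (ℚ^×)²; places V = {2, 3, 5, 7, 11, 13, 17, 19, 43, 53, ∞}.
(a,b)_17: α=6, u≡5; β=4, v≡14 (mod 17); (5|17)=-1, (14|17)=-1; sign (−1)^0·-1^4·-1^6 = +1.
(a,b)_∞: sgn(-3135)=−, sgn(-1365)=−, so -1.
(a,b)_2: α=-10, β=-8; u≡1, v≡3 (mod 8); ε(u)ε(v)=0·1, αω(v)=-10·1, βω(u)=-8·0; sum ≡ 0  ⇒  +1.
(a,b)_11: α=3, u≡4; β=2, v≡6 (mod 11); (4|11)=+1, (6|11)=-1; sign (−1)^0·+1^2·-1^3 = -1.
(a,b)_5: α=1, u≡2; β=3, v≡3 (mod 5); (2|5)=-1, (3|5)=-1; sign (−1)^0·-1^3·-1^1 = +1.
(a,b)_13: α=-4, u≡11; β=-1, v≡3 (mod 13); (11|13)=-1, (3|13)=+1; sign (−1)^0·-1^-1·+1^-4 = -1.
(a,b)_53: α=2, u≡50; β=0, v≡49 (mod 53); (50|53)=-1, (49|53)=+1; sign (−1)^0·-1^0·+1^2 = +1.
(a,b)_43: α=4, u≡24; β=4, v≡24 (mod 43); (24|43)=+1, (24|43)=+1; sign (−1)^0·+1^4·+1^4 = +1.
(a,b)_19: α=3, u≡9; β=2, v≡8 (mod 19); (9|19)=+1, (8|19)=-1; sign (−1)^0·+1^2·-1^3 = -1.
(a,b)_3: α=11, u≡2; β=5, v≡1 (mod 3); (2|3)=-1, (1|3)=+1; sign (−1)^1·-1^5·+1^11 = +1.
(a,b)_7: α=2, u≡4; β=-3, v≡2 (mod 7); (4|7)=+1, (2|7)=+1; sign (−1)^0·+1^-3·+1^2 = +1.
Ram(-3135, -1365) = {11, 13, 19, ∞}; no ℚ_11-point on the conic.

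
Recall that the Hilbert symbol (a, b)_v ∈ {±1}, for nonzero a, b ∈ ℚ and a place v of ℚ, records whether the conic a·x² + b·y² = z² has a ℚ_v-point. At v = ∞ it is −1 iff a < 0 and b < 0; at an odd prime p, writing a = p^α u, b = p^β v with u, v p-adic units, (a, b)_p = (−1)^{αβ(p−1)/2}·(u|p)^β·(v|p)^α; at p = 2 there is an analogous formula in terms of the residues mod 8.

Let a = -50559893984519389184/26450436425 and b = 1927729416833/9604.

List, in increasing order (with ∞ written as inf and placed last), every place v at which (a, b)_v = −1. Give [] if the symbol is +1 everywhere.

[11, 17]

(a, b) ≡ (-187, 17) mod (ℚ^×)²; places V = {2, 5, 7, 11, 13, 17, 23, ∞}.
(a,b)_5: α=-2, u≡3; β=0, v≡2 (mod 5); (3|5)=-1, (2|5)=-1; sign (−1)^0·-1^0·-1^-2 = +1.
(a,b)_7: α=-6, u≡1; β=-4, v≡6 (mod 7); (1|7)=+1, (6|7)=-1; sign (−1)^0·+1^-4·-1^-6 = +1.
(a,b)_23: α=-2, u≡22; β=2, v≡14 (mod 23); (22|23)=-1, (14|23)=-1; sign (−1)^0·-1^2·-1^-2 = +1.
(a,b)_17: α=-1, u≡7; β=1, v≡2 (mod 17); (7|17)=-1, (2|17)=+1; sign (−1)^0·-1^1·+1^-1 = -1.
(a,b)_2: α=20, β=-2; u≡5, v≡1 (mod 8); ε(u)ε(v)=0·0, αω(v)=20·0, βω(u)=-2·1; sum ≡ 0  ⇒  +1.
(a,b)_13: α=2, u≡5; β=0, v≡9 (mod 13); (5|13)=-1, (9|13)=+1; sign (−1)^0·-1^0·+1^2 = +1.
(a,b)_11: α=11, u≡3; β=8, v≡6 (mod 11); (3|11)=+1, (6|11)=-1; sign (−1)^0·+1^8·-1^11 = -1.
(a,b)_∞: sgn(-187)=−, sgn(17)=+, so +1.
(-187, 17 / ℚ) ramifies at {11, 17}: a division algebra.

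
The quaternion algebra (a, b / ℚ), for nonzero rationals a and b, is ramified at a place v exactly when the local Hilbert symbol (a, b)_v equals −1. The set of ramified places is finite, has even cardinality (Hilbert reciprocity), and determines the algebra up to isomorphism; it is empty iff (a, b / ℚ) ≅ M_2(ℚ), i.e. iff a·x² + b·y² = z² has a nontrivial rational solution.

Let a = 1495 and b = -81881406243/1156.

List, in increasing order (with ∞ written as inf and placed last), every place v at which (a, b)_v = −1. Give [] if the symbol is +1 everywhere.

Mod squares: a ≡ 1495, b ≡ -7163. Check v ∈ {∞, 2, 3, 5, 7, 13, 17, 19, 23, 29}.
v=∞: 1495 > 0 and -7163 < 0  ⇒  (a,b)_∞ = +1.
v=2: v_2(a)=0, v_2(b)=-2; units ≡ 7, 5 (mod 8); ε·ε+αω+βω = 1·0+0·1+-2·0 ≡ 0  ⇒  (a,b)_2 = +1.
v=19: a=19^0·(≡13), b=19^1·(≡18) mod 19; (13|19)=-1, (18|19)=-1; (−1)^{0·1·9}·(-1)^1·(-1)^0 = -1.
v=3: a=3^0·(≡1), b=3^2·(≡1) mod 3; (1|3)=+1, (1|3)=+1; (−1)^{0·2·1}·(+1)^2·(+1)^0 = +1.
v=13: a=13^1·(≡11), b=13^1·(≡5) mod 13; (11|13)=-1, (5|13)=-1; (−1)^{1·1·6}·(-1)^1·(-1)^1 = +1.
v=5: a=5^1·(≡4), b=5^0·(≡2) mod 5; (4|5)=+1, (2|5)=-1; (−1)^{1·0·2}·(+1)^0·(-1)^1 = -1.
v=29: a=29^0·(≡16), b=29^1·(≡18) mod 29; (16|29)=+1, (18|29)=-1; (−1)^{0·1·14}·(+1)^1·(-1)^0 = +1.
v=7: a=7^0·(≡4), b=7^4·(≡5) mod 7; (4|7)=+1, (5|7)=-1; (−1)^{0·4·3}·(+1)^4·(-1)^0 = +1.
v=17: a=17^0·(≡16), b=17^-2·(≡11) mod 17; (16|17)=+1, (11|17)=-1; (−1)^{0·-2·8}·(+1)^-2·(-1)^0 = +1.
v=23: a=23^1·(≡19), b=23^2·(≡3) mod 23; (19|23)=-1, (3|23)=+1; (−1)^{1·2·11}·(-1)^2·(+1)^1 = +1.
Ram(1495, -7163) = {5, 19}; no ℚ_5-point on the conic.

[5, 19]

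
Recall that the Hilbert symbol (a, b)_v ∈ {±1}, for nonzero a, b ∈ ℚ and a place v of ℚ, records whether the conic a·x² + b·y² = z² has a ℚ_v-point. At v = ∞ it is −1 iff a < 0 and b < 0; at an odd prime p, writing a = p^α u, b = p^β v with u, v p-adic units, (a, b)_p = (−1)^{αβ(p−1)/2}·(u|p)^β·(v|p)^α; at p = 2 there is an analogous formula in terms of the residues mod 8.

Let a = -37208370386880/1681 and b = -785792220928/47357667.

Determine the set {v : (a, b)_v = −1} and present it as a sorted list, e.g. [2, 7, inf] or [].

[11, 19, 29, 31, 47, inf]

Mod squares: a ≡ -1478855, b ≡ -1994069. Check v ∈ {∞, 2, 3, 5, 7, 11, 13, 19, 23, 29, 31, 41, 43, 47}.
v=13: a=13^0·(≡12), b=13^2·(≡3) mod 13; (12|13)=+1, (3|13)=+1; (−1)^{0·2·6}·(+1)^2·(+1)^0 = +1.
v=3: a=3^2·(≡1), b=3^-2·(≡1) mod 3; (1|3)=+1, (1|3)=+1; (−1)^{2·-2·1}·(+1)^-2·(+1)^2 = +1.
v=41: a=41^-2·(≡29), b=41^0·(≡19) mod 41; (29|41)=-1, (19|41)=-1; (−1)^{-2·0·20}·(-1)^0·(-1)^-2 = +1.
v=43: a=43^0·(≡24), b=43^2·(≡36) mod 43; (24|43)=+1, (36|43)=+1; (−1)^{0·2·21}·(+1)^2·(+1)^0 = +1.
v=11: a=11^2·(≡6), b=11^1·(≡4) mod 11; (6|11)=-1, (4|11)=+1; (−1)^{2·1·5}·(-1)^1·(+1)^2 = -1.
v=2: v_2(a)=6, v_2(b)=8; units ≡ 1, 3 (mod 8); ε·ε+αω+βω = 0·1+6·1+8·0 ≡ 0  ⇒  (a,b)_2 = +1.
v=7: a=7^1·(≡4), b=7^-3·(≡6) mod 7; (4|7)=+1, (6|7)=-1; (−1)^{1·-3·3}·(+1)^-3·(-1)^1 = +1.
v=19: a=19^2·(≡15), b=19^1·(≡6) mod 19; (15|19)=-1, (6|19)=+1; (−1)^{2·1·9}·(-1)^1·(+1)^2 = -1.
v=∞: -1478855 < 0 and -1994069 < 0  ⇒  (a,b)_∞ = -1.
v=5: a=5^1·(≡4), b=5^0·(≡1) mod 5; (4|5)=+1, (1|5)=+1; (−1)^{1·0·2}·(+1)^0·(+1)^1 = +1.
v=23: a=23^0·(≡21), b=23^-2·(≡4) mod 23; (21|23)=-1, (4|23)=+1; (−1)^{0·-2·11}·(-1)^-2·(+1)^0 = +1.
v=31: a=31^1·(≡25), b=31^0·(≡3) mod 31; (25|31)=+1, (3|31)=-1; (−1)^{1·0·15}·(+1)^0·(-1)^1 = -1.
v=47: a=47^1·(≡9), b=47^1·(≡9) mod 47; (9|47)=+1, (9|47)=+1; (−1)^{1·1·23}·(+1)^1·(+1)^1 = -1.
v=29: a=29^1·(≡13), b=29^-1·(≡27) mod 29; (13|29)=+1, (27|29)=-1; (−1)^{1·-1·14}·(+1)^-1·(-1)^1 = -1.
Ram(-1478855, -1994069) = {11, 19, 29, 31, 47, ∞}; no ℚ_11-point on the conic.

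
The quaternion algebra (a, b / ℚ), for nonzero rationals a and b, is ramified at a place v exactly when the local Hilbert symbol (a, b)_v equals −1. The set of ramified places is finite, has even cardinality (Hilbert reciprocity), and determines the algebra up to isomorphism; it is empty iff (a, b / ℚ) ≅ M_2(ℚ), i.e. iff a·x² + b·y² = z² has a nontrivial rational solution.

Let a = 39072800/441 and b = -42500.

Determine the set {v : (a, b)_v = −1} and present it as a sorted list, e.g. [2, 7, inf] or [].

(a, b) ≡ (2, -17) mod (ℚ^×)²; places V = {2, 3, 5, 7, 13, 17, ∞}.
(a,b)_3: α=-2, u≡2; β=0, v≡1 (mod 3); (2|3)=-1, (1|3)=+1; sign (−1)^0·-1^0·+1^-2 = +1.
(a,b)_2: α=5, β=2; u≡1, v≡7 (mod 8); ε(u)ε(v)=0·1, αω(v)=5·0, βω(u)=2·0; sum ≡ 0  ⇒  +1.
(a,b)_17: α=2, u≡1; β=1, v≡16 (mod 17); (1|17)=+1, (16|17)=+1; sign (−1)^0·+1^1·+1^2 = +1.
(a,b)_5: α=2, u≡2; β=4, v≡2 (mod 5); (2|5)=-1, (2|5)=-1; sign (−1)^0·-1^4·-1^2 = +1.
(a,b)_13: α=2, u≡5; β=0, v≡10 (mod 13); (5|13)=-1, (10|13)=+1; sign (−1)^0·-1^0·+1^2 = +1.
(a,b)_∞: sgn(2)=+, sgn(-17)=−, so +1.
(a,b)_7: α=-2, u≡2; β=0, v≡4 (mod 7); (2|7)=+1, (4|7)=+1; sign (−1)^0·+1^0·+1^-2 = +1.
Every local symbol is +1, so the conic 2·x² + -17·y² = z² has ℚ_v-points for all v and hence a ℚ-point; (a, b / ℚ) ≅ M_2(ℚ).

[]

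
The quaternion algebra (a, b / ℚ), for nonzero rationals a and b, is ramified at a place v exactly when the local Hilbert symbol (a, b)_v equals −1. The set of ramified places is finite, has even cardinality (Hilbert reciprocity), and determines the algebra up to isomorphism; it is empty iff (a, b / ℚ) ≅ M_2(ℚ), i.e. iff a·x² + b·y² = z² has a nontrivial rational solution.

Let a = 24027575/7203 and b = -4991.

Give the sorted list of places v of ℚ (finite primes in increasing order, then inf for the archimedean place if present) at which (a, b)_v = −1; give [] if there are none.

Mod squares: a ≡ 141, b ≡ -4991. Check v ∈ {∞, 2, 3, 5, 7, 11, 13, 23, 31, 47}.
v=31: a=31^0·(≡3), b=31^1·(≡25) mod 31; (3|31)=-1, (25|31)=+1; (−1)^{0·1·15}·(-1)^1·(+1)^0 = -1.
v=5: a=5^2·(≡1), b=5^0·(≡4) mod 5; (1|5)=+1, (4|5)=+1; (−1)^{2·0·2}·(+1)^0·(+1)^2 = +1.
v=13: a=13^2·(≡7), b=13^0·(≡1) mod 13; (7|13)=-1, (1|13)=+1; (−1)^{2·0·6}·(-1)^0·(+1)^2 = +1.
v=23: a=23^0·(≡1), b=23^1·(≡13) mod 23; (1|23)=+1, (13|23)=+1; (−1)^{0·1·11}·(+1)^1·(+1)^0 = +1.
v=2: v_2(a)=0, v_2(b)=0; units ≡ 5, 1 (mod 8); ε·ε+αω+βω = 0·0+0·0+0·1 ≡ 0  ⇒  (a,b)_2 = +1.
v=7: a=7^-4·(≡4), b=7^1·(≡1) mod 7; (4|7)=+1, (1|7)=+1; (−1)^{-4·1·3}·(+1)^1·(+1)^-4 = +1.
v=∞: 141 > 0 and -4991 < 0  ⇒  (a,b)_∞ = +1.
v=11: a=11^2·(≡4), b=11^0·(≡3) mod 11; (4|11)=+1, (3|11)=+1; (−1)^{2·0·5}·(+1)^0·(+1)^2 = +1.
v=47: a=47^1·(≡24), b=47^0·(≡38) mod 47; (24|47)=+1, (38|47)=-1; (−1)^{1·0·23}·(+1)^0·(-1)^1 = -1.
v=3: a=3^-1·(≡2), b=3^0·(≡1) mod 3; (2|3)=-1, (1|3)=+1; (−1)^{-1·0·1}·(-1)^0·(+1)^-1 = +1.
|Ram(141, -4991)| = 2, even; anisotropic at {31, 47}.

[31, 47]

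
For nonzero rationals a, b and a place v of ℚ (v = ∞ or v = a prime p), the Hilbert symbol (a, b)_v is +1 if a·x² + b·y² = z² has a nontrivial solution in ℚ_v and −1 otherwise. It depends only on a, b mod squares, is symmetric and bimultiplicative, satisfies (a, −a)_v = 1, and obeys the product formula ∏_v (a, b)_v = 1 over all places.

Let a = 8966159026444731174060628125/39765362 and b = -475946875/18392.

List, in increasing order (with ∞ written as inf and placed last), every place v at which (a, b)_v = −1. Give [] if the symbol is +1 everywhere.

[2, 5, 17, 31]

(a, b) ≡ (5610, -100130) mod (ℚ^×)²; places V = {2, 3, 5, 7, 11, 13, 17, 19, 31, ∞}.
(a,b)_3: α=9, u≡1; β=0, v≡1 (mod 3); (1|3)=+1, (1|3)=+1; sign (−1)^0·+1^0·+1^9 = +1.
(a,b)_31: α=4, u≡23; β=1, v≡10 (mod 31); (23|31)=-1, (10|31)=+1; sign (−1)^0·-1^1·+1^4 = -1.
(a,b)_11: α=3, u≡4; β=-2, v≡4 (mod 11); (4|11)=+1, (4|11)=+1; sign (−1)^0·+1^-2·+1^3 = +1.
(a,b)_17: α=9, u≡10; β=3, v≡13 (mod 17); (10|17)=-1, (13|17)=+1; sign (−1)^0·-1^3·+1^9 = -1.
(a,b)_5: α=5, u≡3; β=5, v≡1 (mod 5); (3|5)=-1, (1|5)=+1; sign (−1)^0·-1^5·+1^5 = -1.
(a,b)_∞: sgn(5610)=+, sgn(-100130)=−, so +1.
(a,b)_19: α=0, u≡11; β=-1, v≡10 (mod 19); (11|19)=+1, (10|19)=-1; sign (−1)^0·+1^-1·-1^0 = +1.
(a,b)_2: α=-1, β=-3; u≡5, v≡7 (mod 8); ε(u)ε(v)=0·1, αω(v)=-1·0, βω(u)=-3·1; sum ≡ 1  ⇒  -1.
(a,b)_13: α=-2, u≡6; β=0, v≡9 (mod 13); (6|13)=-1, (9|13)=+1; sign (−1)^0·-1^0·+1^-2 = +1.
(a,b)_7: α=-6, u≡6; β=0, v≡3 (mod 7); (6|7)=-1, (3|7)=-1; sign (−1)^0·-1^0·-1^-6 = +1.
(5610, -100130 / ℚ) ramifies at {2, 5, 17, 31}: a division algebra.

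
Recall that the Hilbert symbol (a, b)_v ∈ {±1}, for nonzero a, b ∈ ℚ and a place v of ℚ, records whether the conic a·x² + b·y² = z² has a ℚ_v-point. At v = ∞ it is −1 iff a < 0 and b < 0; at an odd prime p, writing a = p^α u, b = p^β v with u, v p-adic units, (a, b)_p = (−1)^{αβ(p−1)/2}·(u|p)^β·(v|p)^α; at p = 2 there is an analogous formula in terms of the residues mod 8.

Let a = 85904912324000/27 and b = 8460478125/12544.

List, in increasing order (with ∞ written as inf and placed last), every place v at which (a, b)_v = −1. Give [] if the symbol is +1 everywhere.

[2, 3, 5, 23, 31, 47]

(a, b) ≡ (13148711070, 1504085) mod (ℚ^×)²; places V = {2, 3, 5, 7, 11, 23, 29, 31, 41, 47, ∞}.
(a,b)_29: α=1, u≡16; β=1, v≡1 (mod 29); (16|29)=+1, (1|29)=+1; sign (−1)^0·+1^1·+1^1 = +1.
(a,b)_3: α=-3, u≡2; β=2, v≡2 (mod 3); (2|3)=-1, (2|3)=-1; sign (−1)^0·-1^2·-1^-3 = -1.
(a,b)_47: α=1, u≡42; β=0, v≡20 (mod 47); (42|47)=+1, (20|47)=-1; sign (−1)^0·+1^0·-1^1 = -1.
(a,b)_5: α=3, u≡1; β=5, v≡2 (mod 5); (1|5)=+1, (2|5)=-1; sign (−1)^0·+1^5·-1^3 = -1.
(a,b)_31: α=1, u≡8; β=0, v≡22 (mod 31); (8|31)=+1, (22|31)=-1; sign (−1)^0·+1^0·-1^1 = -1.
(a,b)_11: α=1, u≡2; β=1, v≡5 (mod 11); (2|11)=-1, (5|11)=+1; sign (−1)^1·-1^1·+1^1 = +1.
(a,b)_∞: sgn(13148711070)=+, sgn(1504085)=+, so +1.
(a,b)_23: α=1, u≡4; β=1, v≡1 (mod 23); (4|23)=+1, (1|23)=+1; sign (−1)^1·+1^1·+1^1 = -1.
(a,b)_7: α=2, u≡3; β=-2, v≡2 (mod 7); (3|7)=-1, (2|7)=+1; sign (−1)^0·-1^-2·+1^2 = +1.
(a,b)_41: α=1, u≡16; β=1, v≡40 (mod 41); (16|41)=+1, (40|41)=+1; sign (−1)^0·+1^1·+1^1 = +1.
(a,b)_2: α=5, β=-8; u≡7, v≡5 (mod 8); ε(u)ε(v)=1·0, αω(v)=5·1, βω(u)=-8·0; sum ≡ 1  ⇒  -1.
(13148711070, 1504085 / ℚ) ramifies at {2, 3, 5, 23, 31, 47}: a division algebra.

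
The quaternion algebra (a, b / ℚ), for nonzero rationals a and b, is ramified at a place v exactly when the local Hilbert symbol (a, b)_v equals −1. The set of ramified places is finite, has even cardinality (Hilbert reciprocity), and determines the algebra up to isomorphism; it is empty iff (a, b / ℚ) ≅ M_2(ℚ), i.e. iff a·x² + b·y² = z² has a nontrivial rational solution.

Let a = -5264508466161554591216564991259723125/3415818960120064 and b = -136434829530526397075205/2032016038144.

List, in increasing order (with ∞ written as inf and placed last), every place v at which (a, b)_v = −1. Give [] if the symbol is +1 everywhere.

(a, b) ≡ (-74613, -23205) mod (ℚ^×)²; places V = {2, 3, 5, 7, 11, 13, 17, 19, 41, 53, ∞}.
(a,b)_∞: sgn(-74613)=−, sgn(-23205)=−, so -1.
(a,b)_19: α=3, u≡7; β=0, v≡13 (mod 19); (7|19)=+1, (13|19)=-1; sign (−1)^0·+1^0·-1^3 = -1.
(a,b)_2: α=-8, β=-8; u≡3, v≡3 (mod 8); ε(u)ε(v)=1·1, αω(v)=-8·1, βω(u)=-8·1; sum ≡ 1  ⇒  -1.
(a,b)_13: α=2, u≡7; β=1, v≡10 (mod 13); (7|13)=-1, (10|13)=+1; sign (−1)^0·-1^1·+1^2 = -1.
(a,b)_11: α=9, u≡1; β=6, v≡1 (mod 11); (1|11)=+1, (1|11)=+1; sign (−1)^0·+1^6·+1^9 = +1.
(a,b)_53: α=-2, u≡38; β=-2, v≡46 (mod 53); (38|53)=+1, (46|53)=+1; sign (−1)^0·+1^-2·+1^-2 = +1.
(a,b)_7: α=5, u≡1; β=5, v≡5 (mod 7); (1|7)=+1, (5|7)=-1; sign (−1)^1·+1^5·-1^5 = +1.
(a,b)_17: α=5, u≡11; β=3, v≡14 (mod 17); (11|17)=-1, (14|17)=-1; sign (−1)^0·-1^3·-1^5 = +1.
(a,b)_41: α=-6, u≡26; β=-4, v≡31 (mod 41); (26|41)=-1, (31|41)=+1; sign (−1)^0·-1^-4·+1^-6 = +1.
(a,b)_5: α=4, u≡2; β=1, v≡1 (mod 5); (2|5)=-1, (1|5)=+1; sign (−1)^0·-1^1·+1^4 = -1.
(a,b)_3: α=17, u≡2; β=15, v≡2 (mod 3); (2|3)=-1, (2|3)=-1; sign (−1)^1·-1^15·-1^17 = -1.
Ram(-74613, -23205) = {2, 3, 5, 13, 19, ∞}; no ℚ_2-point on the conic.

[2, 3, 5, 13, 19, inf]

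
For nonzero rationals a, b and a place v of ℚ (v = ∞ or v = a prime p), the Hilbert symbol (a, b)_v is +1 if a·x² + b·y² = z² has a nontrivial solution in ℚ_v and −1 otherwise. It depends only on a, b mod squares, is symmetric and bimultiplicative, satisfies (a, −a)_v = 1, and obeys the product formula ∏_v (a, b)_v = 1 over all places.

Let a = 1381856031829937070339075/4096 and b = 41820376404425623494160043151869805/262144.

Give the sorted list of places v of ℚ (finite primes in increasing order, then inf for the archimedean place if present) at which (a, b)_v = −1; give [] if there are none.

[5, 11, 17, 31]

Mod squares: a ≡ 7843, b ≡ 10807144205. Check v ∈ {∞, 2, 3, 5, 11, 13, 17, 19, 23, 29, 31, 43}.
v=31: a=31^1·(≡20), b=31^1·(≡8) mod 31; (20|31)=+1, (8|31)=+1; (−1)^{1·1·15}·(+1)^1·(+1)^1 = -1.
v=29: a=29^2·(≡4), b=29^3·(≡6) mod 29; (4|29)=+1, (6|29)=+1; (−1)^{2·3·14}·(+1)^3·(+1)^2 = +1.
v=17: a=17^2·(≡5), b=17^3·(≡5) mod 17; (5|17)=-1, (5|17)=-1; (−1)^{2·3·8}·(-1)^3·(-1)^2 = -1.
v=5: a=5^2·(≡3), b=5^1·(≡4) mod 5; (3|5)=-1, (4|5)=+1; (−1)^{2·1·2}·(-1)^1·(+1)^2 = -1.
v=11: a=11^1·(≡4), b=11^1·(≡3) mod 11; (4|11)=+1, (3|11)=+1; (−1)^{1·1·5}·(+1)^1·(+1)^1 = -1.
v=13: a=13^6·(≡12), b=13^9·(≡6) mod 13; (12|13)=+1, (6|13)=-1; (−1)^{6·9·6}·(+1)^9·(-1)^6 = +1.
v=19: a=19^2·(≡15), b=19^4·(≡2) mod 19; (15|19)=-1, (2|19)=-1; (−1)^{2·4·9}·(-1)^4·(-1)^2 = +1.
v=3: a=3^2·(≡1), b=3^4·(≡2) mod 3; (1|3)=+1, (2|3)=-1; (−1)^{2·4·1}·(+1)^4·(-1)^2 = +1.
v=∞: 7843 > 0 and 10807144205 > 0  ⇒  (a,b)_∞ = +1.
v=43: a=43^2·(≡6), b=43^3·(≡36) mod 43; (6|43)=+1, (36|43)=+1; (−1)^{2·3·21}·(+1)^3·(+1)^2 = +1.
v=2: v_2(a)=-12, v_2(b)=-18; units ≡ 3, 5 (mod 8); ε·ε+αω+βω = 1·0+-12·1+-18·1 ≡ 0  ⇒  (a,b)_2 = +1.
v=23: a=23^1·(≡5), b=23^1·(≡18) mod 23; (5|23)=-1, (18|23)=+1; (−1)^{1·1·11}·(-1)^1·(+1)^1 = +1.
Ram(7843, 10807144205) = {5, 11, 17, 31}; no ℚ_5-point on the conic.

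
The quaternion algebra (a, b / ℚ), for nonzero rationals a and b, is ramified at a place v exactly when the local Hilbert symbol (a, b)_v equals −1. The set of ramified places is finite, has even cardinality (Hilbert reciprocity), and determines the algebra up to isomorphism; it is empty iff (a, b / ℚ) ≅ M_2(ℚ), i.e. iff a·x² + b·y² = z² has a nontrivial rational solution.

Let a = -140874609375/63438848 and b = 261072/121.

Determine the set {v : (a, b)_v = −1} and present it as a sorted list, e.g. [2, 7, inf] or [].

(a, b) ≡ (-222, 37) mod (ℚ^×)²; places V = {2, 3, 5, 7, 11, 19, 37, ∞}.
(a,b)_∞: sgn(-222)=−, sgn(37)=+, so +1.
(a,b)_7: α=0, u≡1; β=2, v≡4 (mod 7); (1|7)=+1, (4|7)=+1; sign (−1)^0·+1^2·+1^0 = +1.
(a,b)_19: α=2, u≡5; β=0, v≡18 (mod 19); (5|19)=+1, (18|19)=-1; sign (−1)^0·+1^0·-1^2 = +1.
(a,b)_11: α=-2, u≡1; β=-2, v≡9 (mod 11); (1|11)=+1, (9|11)=+1; sign (−1)^0·+1^-2·+1^-2 = +1.
(a,b)_37: α=1, u≡35; β=1, v≡10 (mod 37); (35|37)=-1, (10|37)=+1; sign (−1)^0·-1^1·+1^1 = -1.
(a,b)_2: α=-19, β=4; u≡1, v≡5 (mod 8); ε(u)ε(v)=0·0, αω(v)=-19·1, βω(u)=4·0; sum ≡ 1  ⇒  -1.
(a,b)_3: α=3, u≡1; β=2, v≡1 (mod 3); (1|3)=+1, (1|3)=+1; sign (−1)^0·+1^2·+1^3 = +1.
(a,b)_5: α=8, u≡2; β=0, v≡2 (mod 5); (2|5)=-1, (2|5)=-1; sign (−1)^0·-1^0·-1^8 = +1.
(-222, 37 / ℚ) ramifies at {2, 37}: a division algebra.

[2, 37]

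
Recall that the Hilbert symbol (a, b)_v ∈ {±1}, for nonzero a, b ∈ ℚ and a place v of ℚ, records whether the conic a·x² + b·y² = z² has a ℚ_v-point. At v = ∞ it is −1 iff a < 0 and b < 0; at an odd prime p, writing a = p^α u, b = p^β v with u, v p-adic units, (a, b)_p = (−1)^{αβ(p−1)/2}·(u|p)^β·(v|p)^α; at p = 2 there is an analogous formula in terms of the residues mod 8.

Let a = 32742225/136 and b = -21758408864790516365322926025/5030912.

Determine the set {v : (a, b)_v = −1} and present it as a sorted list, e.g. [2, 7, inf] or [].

[19, 37]

Mod squares: a ≡ 549746, b ≡ -274873. Check v ∈ {∞, 2, 3, 5, 17, 19, 23, 37}.
v=37: a=37^1·(≡25), b=37^3·(≡6) mod 37; (25|37)=+1, (6|37)=-1; (−1)^{1·3·18}·(+1)^3·(-1)^1 = -1.
v=5: a=5^2·(≡4), b=5^2·(≡2) mod 5; (4|5)=+1, (2|5)=-1; (−1)^{2·2·2}·(+1)^2·(-1)^2 = +1.
v=3: a=3^4·(≡2), b=3^30·(≡2) mod 3; (2|3)=-1, (2|3)=-1; (−1)^{4·30·1}·(-1)^30·(-1)^4 = +1.
v=23: a=23^1·(≡5), b=23^3·(≡9) mod 23; (5|23)=-1, (9|23)=+1; (−1)^{1·3·11}·(-1)^3·(+1)^1 = +1.
v=17: a=17^-1·(≡9), b=17^-3·(≡2) mod 17; (9|17)=+1, (2|17)=+1; (−1)^{-1·-3·8}·(+1)^-3·(+1)^-1 = +1.
v=∞: 549746 > 0 and -274873 < 0  ⇒  (a,b)_∞ = +1.
v=19: a=19^1·(≡17), b=19^3·(≡17) mod 19; (17|19)=+1, (17|19)=+1; (−1)^{1·3·9}·(+1)^3·(+1)^1 = -1.
v=2: v_2(a)=-3, v_2(b)=-10; units ≡ 1, 7 (mod 8); ε·ε+αω+βω = 0·1+-3·0+-10·0 ≡ 0  ⇒  (a,b)_2 = +1.
|Ram(549746, -274873)| = 2, even; anisotropic at {19, 37}.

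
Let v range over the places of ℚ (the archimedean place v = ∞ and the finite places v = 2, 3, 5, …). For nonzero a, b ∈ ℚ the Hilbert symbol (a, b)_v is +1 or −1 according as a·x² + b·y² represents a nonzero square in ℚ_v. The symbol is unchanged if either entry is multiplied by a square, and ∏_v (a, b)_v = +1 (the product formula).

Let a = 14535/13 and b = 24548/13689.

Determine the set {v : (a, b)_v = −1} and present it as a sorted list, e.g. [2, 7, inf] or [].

(a, b) ≡ (20995, 17) mod (ℚ^×)²; places V = {2, 3, 5, 13, 17, 19, ∞}.
(a,b)_19: α=1, u≡15; β=2, v≡16 (mod 19); (15|19)=-1, (16|19)=+1; sign (−1)^0·-1^2·+1^1 = +1.
(a,b)_5: α=1, u≡4; β=0, v≡2 (mod 5); (4|5)=+1, (2|5)=-1; sign (−1)^0·+1^0·-1^1 = -1.
(a,b)_2: α=0, β=2; u≡3, v≡1 (mod 8); ε(u)ε(v)=1·0, αω(v)=0·0, βω(u)=2·1; sum ≡ 0  ⇒  +1.
(a,b)_17: α=1, u≡3; β=1, v≡4 (mod 17); (3|17)=-1, (4|17)=+1; sign (−1)^0·-1^1·+1^1 = -1.
(a,b)_13: α=-1, u≡1; β=-2, v≡10 (mod 13); (1|13)=+1, (10|13)=+1; sign (−1)^0·+1^-2·+1^-1 = +1.
(a,b)_∞: sgn(20995)=+, sgn(17)=+, so +1.
(a,b)_3: α=2, u≡1; β=-4, v≡2 (mod 3); (1|3)=+1, (2|3)=-1; sign (−1)^0·+1^-4·-1^2 = +1.
Ram(20995, 17) = {5, 17}; no ℚ_5-point on the conic.

[5, 17]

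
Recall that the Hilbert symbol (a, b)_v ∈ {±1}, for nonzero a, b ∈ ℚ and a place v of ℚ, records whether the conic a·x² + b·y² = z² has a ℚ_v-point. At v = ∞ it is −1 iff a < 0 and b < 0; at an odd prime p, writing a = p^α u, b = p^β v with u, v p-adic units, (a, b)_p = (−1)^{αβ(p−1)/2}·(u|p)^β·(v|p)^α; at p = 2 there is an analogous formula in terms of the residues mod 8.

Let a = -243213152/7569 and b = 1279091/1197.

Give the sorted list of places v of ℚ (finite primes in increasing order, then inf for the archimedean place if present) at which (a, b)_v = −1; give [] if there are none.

[13, 19]

(a, b) ≡ (-182, 1463) mod (ℚ^×)²; places V = {2, 3, 7, 11, 13, 17, 19, 29, 31, ∞}.
(a,b)_∞: sgn(-182)=−, sgn(1463)=+, so +1.
(a,b)_19: α=0, u≡13; β=-1, v≡5 (mod 19); (13|19)=-1, (5|19)=+1; sign (−1)^0·-1^-1·+1^0 = -1.
(a,b)_11: α=0, u≡5; β=3, v≡9 (mod 11); (5|11)=+1, (9|11)=+1; sign (−1)^0·+1^3·+1^0 = +1.
(a,b)_29: α=-2, u≡18; β=0, v≡13 (mod 29); (18|29)=-1, (13|29)=+1; sign (−1)^0·-1^0·+1^-2 = +1.
(a,b)_7: α=1, u≡1; β=-1, v≡3 (mod 7); (1|7)=+1, (3|7)=-1; sign (−1)^1·+1^-1·-1^1 = +1.
(a,b)_13: α=1, u≡4; β=0, v≡8 (mod 13); (4|13)=+1, (8|13)=-1; sign (−1)^0·+1^0·-1^1 = -1.
(a,b)_17: α=4, u≡3; β=0, v≡4 (mod 17); (3|17)=-1, (4|17)=+1; sign (−1)^0·-1^0·+1^4 = +1.
(a,b)_31: α=0, u≡9; β=2, v≡26 (mod 31); (9|31)=+1, (26|31)=-1; sign (−1)^0·+1^2·-1^0 = +1.
(a,b)_3: α=-2, u≡1; β=-2, v≡2 (mod 3); (1|3)=+1, (2|3)=-1; sign (−1)^0·+1^-2·-1^-2 = +1.
(a,b)_2: α=5, β=0; u≡5, v≡7 (mod 8); ε(u)ε(v)=0·1, αω(v)=5·0, βω(u)=0·1; sum ≡ 0  ⇒  +1.
|Ram(-182, 1463)| = 2, even; anisotropic at {13, 19}.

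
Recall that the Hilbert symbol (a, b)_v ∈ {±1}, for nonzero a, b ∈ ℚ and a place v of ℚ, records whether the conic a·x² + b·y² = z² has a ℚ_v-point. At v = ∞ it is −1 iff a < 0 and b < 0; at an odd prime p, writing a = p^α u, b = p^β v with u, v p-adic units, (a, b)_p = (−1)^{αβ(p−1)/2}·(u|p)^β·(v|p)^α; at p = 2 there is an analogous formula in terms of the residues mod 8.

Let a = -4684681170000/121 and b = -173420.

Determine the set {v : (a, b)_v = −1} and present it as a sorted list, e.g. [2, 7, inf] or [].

Mod squares: a ≡ -13, b ≡ -43355. Check v ∈ {∞, 2, 3, 5, 11, 13, 23, 29}.
v=5: a=5^4·(≡3), b=5^1·(≡1) mod 5; (3|5)=-1, (1|5)=+1; (−1)^{4·1·2}·(-1)^1·(+1)^4 = -1.
v=13: a=13^1·(≡3), b=13^1·(≡11) mod 13; (3|13)=+1, (11|13)=-1; (−1)^{1·1·6}·(+1)^1·(-1)^1 = -1.
v=23: a=23^2·(≡11), b=23^1·(≡4) mod 23; (11|23)=-1, (4|23)=+1; (−1)^{2·1·11}·(-1)^1·(+1)^2 = -1.
v=3: a=3^4·(≡2), b=3^0·(≡1) mod 3; (2|3)=-1, (1|3)=+1; (−1)^{4·0·1}·(-1)^0·(+1)^4 = +1.
v=29: a=29^2·(≡5), b=29^1·(≡23) mod 29; (5|29)=+1, (23|29)=+1; (−1)^{2·1·14}·(+1)^1·(+1)^2 = +1.
v=∞: -13 < 0 and -43355 < 0  ⇒  (a,b)_∞ = -1.
v=11: a=11^-2·(≡4), b=11^0·(≡6) mod 11; (4|11)=+1, (6|11)=-1; (−1)^{-2·0·5}·(+1)^0·(-1)^-2 = +1.
v=2: v_2(a)=4, v_2(b)=2; units ≡ 3, 5 (mod 8); ε·ε+αω+βω = 1·0+4·1+2·1 ≡ 0  ⇒  (a,b)_2 = +1.
|Ram(-13, -43355)| = 4, even; anisotropic at {5, 13, 23, ∞}.

[5, 13, 23, inf]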